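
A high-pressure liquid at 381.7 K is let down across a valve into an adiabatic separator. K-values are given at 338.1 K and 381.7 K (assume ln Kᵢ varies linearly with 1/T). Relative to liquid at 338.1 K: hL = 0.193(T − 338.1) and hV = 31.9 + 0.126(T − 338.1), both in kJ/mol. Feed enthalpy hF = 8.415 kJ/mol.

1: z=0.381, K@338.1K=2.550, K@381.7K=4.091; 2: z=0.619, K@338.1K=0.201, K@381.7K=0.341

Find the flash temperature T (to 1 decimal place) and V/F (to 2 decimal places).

T = 351.4 K, V/F = 0.19

Adiabatic flash: solve Rachford–Rice at each trial T, then check hF = ψ·hV(T) + (1−ψ)·hL(T).
  T = 338.1 K: K = (2.550, 0.201), RR gives ψ = 0.077, H_out = 2.472 kJ/mol
  T = 381.7 K: K = (4.091, 0.341), RR gives ψ = 0.378, H_out = 19.366 kJ/mol
  T = 359.9 K: K = (3.276, 0.266), RR gives ψ = 0.247, H_out = 11.731 kJ/mol
  T = 349.0 K: K = (2.902, 0.232), RR gives ψ = 0.171, H_out = 7.427 kJ/mol
  T = 354.4 K: K = (3.085, 0.249), RR gives ψ = 0.210, H_out = 9.621 kJ/mol
  T = 351.7 K: K = (2.993, 0.240), RR gives ψ = 0.191, H_out = 8.541 kJ/mol
  T = 350.4 K: K = (2.949, 0.236), RR gives ψ = 0.181, H_out = 8.009 kJ/mol
Linear interpolation between T = 350.4 (H_out = 8.009) and T = 351.7 (H_out = 8.541) on hF = 8.415 gives T ≈ 351.4 K, at which ψ = 0.19.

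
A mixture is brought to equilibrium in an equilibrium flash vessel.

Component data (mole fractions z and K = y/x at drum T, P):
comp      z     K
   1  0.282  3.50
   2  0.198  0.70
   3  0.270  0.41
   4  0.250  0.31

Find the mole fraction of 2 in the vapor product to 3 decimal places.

y_2 = 0.149

Rachford–Rice: g(β) = Σ zᵢ(Kᵢ−1)/(1+β(Kᵢ−1)) = 0.
g(0) = ΣzᵢKᵢ − 1 = 0.314 and g(1) = 1 − Σzᵢ/Kᵢ = -0.828, so a root lies in (0, 1).
Newton–Raphson from β = 0.5:
  β = 0.500: g = -0.2459, g' = -0.839 → β = 0.207
  β = 0.207: g = 0.0185, g' = -1.069 → β = 0.224
  β = 0.224: g = 0.0003, g' = -1.035 → β = 0.225
Converged at β = 0.225.
Compositions from xᵢ = zᵢ/(1+β(Kᵢ−1)), yᵢ = Kᵢxᵢ:
  1: x = 0.181, y = 0.632
  2: x = 0.212, y = 0.149
  3: x = 0.311, y = 0.128
  4: x = 0.296, y = 0.092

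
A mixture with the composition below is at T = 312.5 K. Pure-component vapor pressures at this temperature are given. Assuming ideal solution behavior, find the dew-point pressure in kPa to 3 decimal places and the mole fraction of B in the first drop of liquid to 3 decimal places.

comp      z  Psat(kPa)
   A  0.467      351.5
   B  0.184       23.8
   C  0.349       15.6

Pdew = 31.815 kPa, x_B = 0.246

At the dew point ψ → 1, so Σzᵢ/Kᵢ = 1 with Kᵢ = Pᵢˢᵃᵗ/P ⇒ 1/P = Σzᵢ/Pᵢˢᵃᵗ.
1/P = 0.467/351.5 + 0.184/23.8 + 0.349/15.6 = 0.031431 ⇒ P = 31.815 kPa
xᵢ = zᵢP/Pᵢˢᵃᵗ ⇒ x_B = 0.184·31.815/23.8 = 0.246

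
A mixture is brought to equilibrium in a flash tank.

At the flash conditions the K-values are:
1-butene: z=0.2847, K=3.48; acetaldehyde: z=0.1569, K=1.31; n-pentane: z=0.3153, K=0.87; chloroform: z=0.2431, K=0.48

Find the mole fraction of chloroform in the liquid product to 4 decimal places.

x_chloroform = 0.4288

Rachford–Rice: g(V/F) = Σ zᵢ(Kᵢ−1)/(1+V/F(Kᵢ−1)) = 0.
Check two-phase: ΣzᵢKᵢ = 1.5873 > 1 and Σzᵢ/Kᵢ = 1.0705 > 1, so g(0) = 0.5873 > 0 and g(1) = -0.0705 < 0.
Iterate (Newton) starting at V/F = 0.5:
  V/F = 0.5000: g = 0.14265, g' = -0.4864 → V/F = 0.7933
  V/F = 0.7933: g = 0.01611, g' = -0.4057 → V/F = 0.8330
  V/F = 0.8330: g = -0.00002, g' = -0.4071 → V/F = 0.8329
Converged at V/F = 0.8329.
Compositions from xᵢ = zᵢ/(1+V/F(Kᵢ−1)), yᵢ = Kᵢxᵢ:
  1-butene: x = 0.0929, y = 0.3232
  acetaldehyde: x = 0.1247, y = 0.1634
  n-pentane: x = 0.3536, y = 0.3076
  chloroform: x = 0.4288, y = 0.2058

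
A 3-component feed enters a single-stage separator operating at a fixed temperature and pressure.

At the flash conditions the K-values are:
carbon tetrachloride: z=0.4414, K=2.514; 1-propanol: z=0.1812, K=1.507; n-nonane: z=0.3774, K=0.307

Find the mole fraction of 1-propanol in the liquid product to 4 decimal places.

x_1-propanol = 0.1407

Rachford–Rice: g(V/F) = Σ zᵢ(Kᵢ−1)/(1+V/F(Kᵢ−1)) = 0.
g(0) = ΣzᵢKᵢ − 1 = 0.4986 and g(1) = 1 − Σzᵢ/Kᵢ = -0.5251, so a root lies in (0, 1).
Newton iteration, V/F⁰ = 0.5:
  V/F = 0.5000: g = 0.05343, g' = -0.7818 → V/F = 0.5683
  V/F = 0.5683: g = -0.00097, g' = -0.8137 → V/F = 0.5672
Converged at V/F = 0.5672.
Compositions from xᵢ = zᵢ/(1+V/F(Kᵢ−1)), yᵢ = Kᵢxᵢ:
  carbon tetrachloride: x = 0.2375, y = 0.5970
  1-propanol: x = 0.1407, y = 0.2121
  n-nonane: x = 0.6218, y = 0.1909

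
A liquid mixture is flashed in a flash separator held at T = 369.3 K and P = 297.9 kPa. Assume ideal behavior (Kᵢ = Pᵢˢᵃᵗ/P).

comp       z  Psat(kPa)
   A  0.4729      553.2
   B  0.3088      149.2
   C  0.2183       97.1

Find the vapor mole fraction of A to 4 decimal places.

Raoult's law: Kᵢ = Pᵢˢᵃᵗ/P = Pᵢˢᵃᵗ/297.9.
  K_A = 553.2/297.9 = 1.856999, K_B = 149.2/297.9 = 0.500839, K_C = 97.1/297.9 = 0.325948
Rachford–Rice: g(ψ) = Σ zᵢ(Kᵢ−1)/(1+ψ(Kᵢ−1)) = 0.
Check two-phase: ΣzᵢKᵢ = 1.1040 > 1 and Σzᵢ/Kᵢ = 1.5410 > 1, so g(0) = 0.1040 > 0 and g(1) = -0.5410 < 0.
Newton–Raphson from ψ = 0.5:
  ψ = 0.5000: g = -0.14365, g' = -0.5325 → ψ = 0.2302
  ψ = 0.2302: g = -0.00984, g' = -0.4795 → ψ = 0.2097
Converged at ψ = 0.2097.
Compositions from xᵢ = zᵢ/(1+ψ(Kᵢ−1)), yᵢ = Kᵢxᵢ:
  A: x = 0.4009, y = 0.7444
  B: x = 0.3449, y = 0.1727
  C: x = 0.2542, y = 0.0829

y_A = 0.7444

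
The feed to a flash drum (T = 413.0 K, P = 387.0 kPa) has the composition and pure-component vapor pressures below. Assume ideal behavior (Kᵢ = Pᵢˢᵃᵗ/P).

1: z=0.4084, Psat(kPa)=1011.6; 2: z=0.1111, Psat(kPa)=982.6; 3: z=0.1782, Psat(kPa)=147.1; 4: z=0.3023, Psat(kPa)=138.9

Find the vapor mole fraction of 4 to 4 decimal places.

y_4 = 0.1627

Raoult's law: Kᵢ = Pᵢˢᵃᵗ/P = Pᵢˢᵃᵗ/387.0.
  K_1 = 1011.6/387.0 = 2.613953, K_2 = 982.6/387.0 = 2.539018, K_3 = 147.1/387.0 = 0.380103, K_4 = 138.9/387.0 = 0.358915
Material balance + equilibrium reduce to Σ zᵢ(Kᵢ−1)/(1+β(Kᵢ−1)) = 0.
Feasibility: ΣzᵢKᵢ = 1.5259, Σzᵢ/Kᵢ = 1.5111 — both > 1, two phases present.
Iterate (Newton) starting at β = 0.5:
  β = 0.5000: g = 0.01609, g' = -0.8228 → β = 0.5196
  β = 0.5196: g = -0.00001, g' = -0.8243 → β = 0.5195
Converged at β = 0.5195.
Compositions from xᵢ = zᵢ/(1+β(Kᵢ−1)), yᵢ = Kᵢxᵢ:
  1: x = 0.2221, y = 0.5807
  2: x = 0.0617, y = 0.1567
  3: x = 0.2629, y = 0.0999
  4: x = 0.4533, y = 0.1627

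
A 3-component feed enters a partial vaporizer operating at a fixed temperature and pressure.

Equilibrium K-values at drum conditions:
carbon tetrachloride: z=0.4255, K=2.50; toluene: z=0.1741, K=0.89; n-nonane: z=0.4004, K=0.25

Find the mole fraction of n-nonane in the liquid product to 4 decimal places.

x_n-nonane = 0.5373

Material balance + equilibrium reduce to Σ zᵢ(Kᵢ−1)/(1+ψ(Kᵢ−1)) = 0.
Check two-phase: ΣzᵢKᵢ = 1.3188 > 1 and Σzᵢ/Kᵢ = 1.9674 > 1, so g(0) = 0.3188 > 0 and g(1) = -0.9674 < 0.
Iterate (Newton) starting at ψ = 0.61:
  ψ = 0.6100: g = -0.24079, g' = -1.0288 → ψ = 0.3759
  ψ = 0.3759: g = -0.03009, g' = -0.8306 → ψ = 0.3397
  ψ = 0.3397: g = -0.00007, g' = -0.8280 → ψ = 0.3396
Converged at ψ = 0.3396.
Compositions from xᵢ = zᵢ/(1+ψ(Kᵢ−1)), yᵢ = Kᵢxᵢ:
  carbon tetrachloride: x = 0.2819, y = 0.7047
  toluene: x = 0.1809, y = 0.1610
  n-nonane: x = 0.5373, y = 0.1343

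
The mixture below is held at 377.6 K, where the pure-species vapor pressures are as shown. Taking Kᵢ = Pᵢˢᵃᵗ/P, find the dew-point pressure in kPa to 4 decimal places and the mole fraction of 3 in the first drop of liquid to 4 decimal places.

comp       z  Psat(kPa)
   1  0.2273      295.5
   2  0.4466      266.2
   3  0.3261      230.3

Pdew = 258.8749 kPa, x_3 = 0.3666

At the dew point ψ → 1, so Σzᵢ/Kᵢ = 1 with Kᵢ = Pᵢˢᵃᵗ/P ⇒ 1/P = Σzᵢ/Pᵢˢᵃᵗ.
1/P = 0.2273/295.5 + 0.4466/266.2 + 0.3261/230.3 = 0.0038629 ⇒ P = 258.8749 kPa
xᵢ = zᵢP/Pᵢˢᵃᵗ ⇒ x_3 = 0.3261·258.8749/230.3 = 0.3666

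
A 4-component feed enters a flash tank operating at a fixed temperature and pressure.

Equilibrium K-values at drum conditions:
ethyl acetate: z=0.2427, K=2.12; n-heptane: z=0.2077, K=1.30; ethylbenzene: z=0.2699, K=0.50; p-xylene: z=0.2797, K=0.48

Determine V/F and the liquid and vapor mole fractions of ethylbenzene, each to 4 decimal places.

V/F = 0.1226, x_ethylbenzene = 0.2875, y_ethylbenzene = 0.1438

Rachford–Rice: g(V/F) = Σ zᵢ(Kᵢ−1)/(1+V/F(Kᵢ−1)) = 0.
Feasibility: ΣzᵢKᵢ = 1.0537, Σzᵢ/Kᵢ = 1.3968 — both > 1, two phases present.
Newton–Raphson from V/F = 0.5:
  V/F = 0.5000: g = -0.14805, g' = -0.3973 → V/F = 0.1274
  V/F = 0.1274: g = -0.00198, g' = -0.4142 → V/F = 0.1226
Converged at V/F = 0.1226.
Compositions from xᵢ = zᵢ/(1+V/F(Kᵢ−1)), yᵢ = Kᵢxᵢ:
  ethyl acetate: x = 0.2134, y = 0.4524
  n-heptane: x = 0.2003, y = 0.2604
  ethylbenzene: x = 0.2875, y = 0.1438
  p-xylene: x = 0.2987, y = 0.1434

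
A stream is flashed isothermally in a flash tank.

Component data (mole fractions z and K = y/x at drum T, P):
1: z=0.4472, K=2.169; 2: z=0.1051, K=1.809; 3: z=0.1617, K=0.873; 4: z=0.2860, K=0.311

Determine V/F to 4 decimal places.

V/F = 0.6099

Material balance + equilibrium reduce to Σ zᵢ(Kᵢ−1)/(1+V/F(Kᵢ−1)) = 0.
Feasibility: ΣzᵢKᵢ = 1.3902, Σzᵢ/Kᵢ = 1.3691 — both > 1, two phases present.
Newton–Raphson from V/F = 0.5:
  V/F = 0.5000: g = 0.06793, g' = -0.5972 → V/F = 0.6137
  V/F = 0.6137: g = -0.00250, g' = -0.6486 → V/F = 0.6099
Converged at V/F = 0.6099.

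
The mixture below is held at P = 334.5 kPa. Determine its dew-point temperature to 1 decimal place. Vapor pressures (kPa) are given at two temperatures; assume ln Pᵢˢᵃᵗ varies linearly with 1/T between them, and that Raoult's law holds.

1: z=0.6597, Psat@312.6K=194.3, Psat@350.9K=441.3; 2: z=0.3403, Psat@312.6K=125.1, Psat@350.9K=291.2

Dew-point temperature: Σzᵢ·P/Pᵢˢᵃᵗ(T) = 1. Interpolate ln Pᵢˢᵃᵗ = aᵢ + bᵢ/T.
  T = 312.6 K: ΣzᵢP/Pᵢˢᵃᵗ = 2.0456
  T = 350.9 K: ΣzᵢP/Pᵢˢᵃᵗ = 0.8909
  T = 331.8 K: ΣzᵢP/Pᵢˢᵃᵗ = 1.3166
  T = 341.4 K: ΣzᵢP/Pᵢˢᵃᵗ = 1.0760
  T = 346.1 K: ΣzᵢP/Pᵢˢᵃᵗ = 0.9788
  T = 343.8 K: ΣzᵢP/Pᵢˢᵃᵗ = 1.0249
Interpolating between 343.8 K and 346.1 K gives T ≈ 345.0 K.

T = 345.0 K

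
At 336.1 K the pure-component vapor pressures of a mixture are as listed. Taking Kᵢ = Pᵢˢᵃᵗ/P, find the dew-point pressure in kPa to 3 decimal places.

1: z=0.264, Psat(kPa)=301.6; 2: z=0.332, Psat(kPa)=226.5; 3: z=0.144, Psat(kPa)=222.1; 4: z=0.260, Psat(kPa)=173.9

Pdew = 222.986 kPa

At the dew point ψ → 1, so Σzᵢ/Kᵢ = 1 with Kᵢ = Pᵢˢᵃᵗ/P ⇒ 1/P = Σzᵢ/Pᵢˢᵃᵗ.
1/P = 0.264/301.6 + 0.332/226.5 + 0.144/222.1 + 0.260/173.9 = 0.004485 ⇒ P = 222.986 kPa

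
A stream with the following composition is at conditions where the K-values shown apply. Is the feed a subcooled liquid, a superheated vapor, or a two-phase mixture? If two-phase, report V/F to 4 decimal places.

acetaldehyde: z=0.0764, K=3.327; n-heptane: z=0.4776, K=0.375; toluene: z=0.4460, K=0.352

ΣzᵢKᵢ = 0.5903; Σzᵢ/Kᵢ = 2.5636.
Since ΣzᵢKᵢ < 1 the mixture is below its bubble point — single liquid phase.

subcooled liquid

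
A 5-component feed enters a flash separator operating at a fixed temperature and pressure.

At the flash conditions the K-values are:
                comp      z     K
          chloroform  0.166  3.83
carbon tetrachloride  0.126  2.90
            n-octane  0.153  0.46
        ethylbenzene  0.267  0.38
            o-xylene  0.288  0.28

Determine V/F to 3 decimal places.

V/F = 0.159

Rachford–Rice: g(V/F) = Σ zᵢ(Kᵢ−1)/(1+V/F(Kᵢ−1)) = 0.
Check two-phase: ΣzᵢKᵢ = 1.254 > 1 and Σzᵢ/Kᵢ = 2.151 > 1, so g(0) = 0.254 > 0 and g(1) = -1.151 < 0.
Iterate (Newton) starting at V/F = 0.33:
  V/F = 0.330: g = -0.1906, g' = -1.012 → V/F = 0.142
  V/F = 0.142: g = 0.0220, g' = -1.320 → V/F = 0.158
  V/F = 0.158: g = 0.0004, g' = -1.272 → V/F = 0.159
Converged at V/F = 0.159.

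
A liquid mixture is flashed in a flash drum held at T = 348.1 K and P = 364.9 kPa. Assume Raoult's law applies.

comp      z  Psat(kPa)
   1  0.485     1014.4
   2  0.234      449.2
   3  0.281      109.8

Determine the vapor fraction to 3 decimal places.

ψ = 0.753

Raoult's law: Kᵢ = Pᵢˢᵃᵗ/P = Pᵢˢᵃᵗ/364.9.
  K_1 = 1014.4/364.9 = 2.77994, K_2 = 449.2/364.9 = 1.23102, K_3 = 109.8/364.9 = 0.30090
Rachford–Rice: g(ψ) = Σ zᵢ(Kᵢ−1)/(1+ψ(Kᵢ−1)) = 0.
Check two-phase: ΣzᵢKᵢ = 1.721 > 1 and Σzᵢ/Kᵢ = 1.298 > 1, so g(0) = 0.721 > 0 and g(1) = -0.298 < 0.
Newton iteration, ψ⁰ = 0.5:
  ψ = 0.500: g = 0.2032, g' = -0.765 → ψ = 0.766
  ψ = 0.766: g = -0.0115, g' = -0.920 → ψ = 0.753
Converged at ψ = 0.753.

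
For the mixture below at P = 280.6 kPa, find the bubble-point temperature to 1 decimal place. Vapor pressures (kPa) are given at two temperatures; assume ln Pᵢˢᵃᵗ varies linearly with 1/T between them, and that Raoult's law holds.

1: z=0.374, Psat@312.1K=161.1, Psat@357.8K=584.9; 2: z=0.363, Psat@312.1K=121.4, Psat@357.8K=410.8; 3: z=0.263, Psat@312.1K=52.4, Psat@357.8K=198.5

Bubble-point temperature: ΣzᵢPᵢˢᵃᵗ(T) = P. Interpolate ln Pᵢˢᵃᵗ = aᵢ + bᵢ/T.
  T = 312.1 K: ΣzᵢPᵢˢᵃᵗ = 118.10 kPa
  T = 357.8 K: ΣzᵢPᵢˢᵃᵗ = 420.08 kPa
  T = 335.0 K: ΣzᵢPᵢˢᵃᵗ = 232.86 kPa
  T = 346.4 K: ΣzᵢPᵢˢᵃᵗ = 315.80 kPa
  T = 340.7 K: ΣzᵢPᵢˢᵃᵗ = 271.87 kPa
  T = 343.5 K: ΣzᵢPᵢˢᵃᵗ = 292.81 kPa
Interpolating between 340.7 K and 343.5 K gives T ≈ 341.9 K.

T = 341.9 K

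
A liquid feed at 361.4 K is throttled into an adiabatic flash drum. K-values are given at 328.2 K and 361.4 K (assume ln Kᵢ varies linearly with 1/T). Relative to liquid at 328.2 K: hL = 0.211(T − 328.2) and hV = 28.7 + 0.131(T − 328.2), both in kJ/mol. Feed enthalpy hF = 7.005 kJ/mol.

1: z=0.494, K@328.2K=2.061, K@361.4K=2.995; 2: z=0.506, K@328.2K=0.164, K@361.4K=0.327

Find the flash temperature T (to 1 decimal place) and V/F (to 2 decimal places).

T = 334.8 K, V/F = 0.20

Adiabatic flash: solve Rachford–Rice at each trial T, then check hF = ψ·hV(T) + (1−ψ)·hL(T).
  T = 328.2 K: K = (2.061, 0.164), RR gives ψ = 0.114, H_out = 3.272 kJ/mol
  T = 361.4 K: K = (2.995, 0.327), RR gives ψ = 0.480, H_out = 19.517 kJ/mol
  T = 344.8 K: K = (2.507, 0.235), RR gives ψ = 0.310, H_out = 11.998 kJ/mol
  T = 336.5 K: K = (2.279, 0.197), RR gives ψ = 0.220, H_out = 7.912 kJ/mol
  T = 332.4 K: K = (2.170, 0.180), RR gives ψ = 0.170, H_out = 5.711 kJ/mol
  T = 334.4 K: K = (2.222, 0.189), RR gives ψ = 0.195, H_out = 6.804 kJ/mol
Linear interpolation between T = 334.4 (H_out = 6.804) and T = 336.5 (H_out = 7.912) on hF = 7.005 gives T ≈ 334.8 K, at which ψ = 0.20.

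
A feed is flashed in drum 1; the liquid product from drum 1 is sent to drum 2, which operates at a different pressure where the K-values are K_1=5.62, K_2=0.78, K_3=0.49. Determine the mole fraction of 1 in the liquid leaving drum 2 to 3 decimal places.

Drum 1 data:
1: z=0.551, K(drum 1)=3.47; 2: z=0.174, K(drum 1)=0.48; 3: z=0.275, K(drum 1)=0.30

Drum 1:
Material balance + equilibrium reduce to Σ zᵢ(Kᵢ−1)/(1+ψ₁(Kᵢ−1)) = 0.
g(0) = ΣzᵢKᵢ − 1 = 1.078 and g(1) = 1 − Σzᵢ/Kᵢ = -0.438, so a root lies in (0, 1).
Newton–Raphson from ψ₁ = 0.7:
  ψ₁ = 0.700: g = -0.0210, g' = -1.086 → ψ₁ = 0.681
Converged at ψ₁ = 0.681.
Drum-1 compositions:
  1: x = 0.206, y = 0.713
  2: x = 0.269, y = 0.129
  3: x = 0.525, y = 0.158
Drum-2 feed = drum-1 liquid: z₂ = (0.2055, 0.2693, 0.5252).
Drum 2:
Rachford–Rice: g(ψ₂) = Σ zᵢ(Kᵢ−1)/(1+ψ₂(Kᵢ−1)) = 0.
g(0) = ΣzᵢKᵢ − 1 = 0.622 and g(1) = 1 − Σzᵢ/Kᵢ = -0.454, so a root lies in (0, 1).
Newton–Raphson from ψ₂ = 0.56:
  ψ₂ = 0.560: g = -0.1778, g' = -0.626 → ψ₂ = 0.276
  ψ₂ = 0.276: g = 0.0428, g' = -1.048 → ψ₂ = 0.317
  ψ₂ = 0.317: g = 0.0025, g' = -0.933 → ψ₂ = 0.319
Converged at ψ₂ = 0.319.
  1: x = 0.083, y = 0.467
  2: x = 0.290, y = 0.226
  3: x = 0.627, y = 0.307

x_1 (drum 2) = 0.083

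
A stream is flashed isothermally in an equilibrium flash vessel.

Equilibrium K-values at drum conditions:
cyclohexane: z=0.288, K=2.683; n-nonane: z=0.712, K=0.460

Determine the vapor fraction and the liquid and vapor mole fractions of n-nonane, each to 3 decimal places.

ψ = 0.110, x_n-nonane = 0.757, y_n-nonane = 0.348

Binary case is linear: z₁(K₁−1)(1+ψ(K₂−1)) + z₂(K₂−1)(1+ψ(K₁−1)) = 0
⇒ ψ = [z₁(K₁−1)+z₂(K₂−1)] / [−(K₁−1)(K₂−1)] = 0.1002/0.9088 = 0.110
Compositions from xᵢ = zᵢ/(1+ψ(Kᵢ−1)), yᵢ = Kᵢxᵢ:
  cyclohexane: x = 0.243, y = 0.652
  n-nonane: x = 0.757, y = 0.348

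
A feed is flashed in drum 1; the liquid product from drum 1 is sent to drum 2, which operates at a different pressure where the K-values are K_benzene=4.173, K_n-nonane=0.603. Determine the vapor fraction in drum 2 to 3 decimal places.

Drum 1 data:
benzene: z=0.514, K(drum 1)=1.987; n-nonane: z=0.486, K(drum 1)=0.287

Drum 1:
Material balance + equilibrium reduce to Σ zᵢ(Kᵢ−1)/(1+ψ₁(Kᵢ−1)) = 0.
Feasibility: ΣzᵢKᵢ = 1.161, Σzᵢ/Kᵢ = 1.952 — both > 1, two phases present.
Newton–Raphson from ψ₁ = 0.48:
  ψ₁ = 0.480: g = -0.1826, g' = -0.802 → ψ₁ = 0.252
  ψ₁ = 0.252: g = -0.0163, g' = -0.688 → ψ₁ = 0.229
  ψ₁ = 0.229: g = -0.0000, g' = -0.686 → ψ₁ = 0.228
Converged at ψ₁ = 0.228.
Drum-1 compositions:
  benzene: x = 0.419, y = 0.833
  n-nonane: x = 0.581, y = 0.167
Drum-2 feed = drum-1 liquid: z₂ = (0.4194, 0.5806).
Drum 2:
Newton iteration, ψ₂⁰ = 0.5:
  ψ₂ = 0.500: g = 0.2269, g' = -0.774 → ψ₂ = 0.793
  ψ₂ = 0.793: g = 0.0419, g' = -0.536 → ψ₂ = 0.871
  ψ₂ = 0.871: g = 0.0010, g' = -0.512 → ψ₂ = 0.873
Converged at ψ₂ = 0.873.
  benzene: x = 0.111, y = 0.464
  n-nonane: x = 0.889, y = 0.536

V/F (drum 2) = 0.873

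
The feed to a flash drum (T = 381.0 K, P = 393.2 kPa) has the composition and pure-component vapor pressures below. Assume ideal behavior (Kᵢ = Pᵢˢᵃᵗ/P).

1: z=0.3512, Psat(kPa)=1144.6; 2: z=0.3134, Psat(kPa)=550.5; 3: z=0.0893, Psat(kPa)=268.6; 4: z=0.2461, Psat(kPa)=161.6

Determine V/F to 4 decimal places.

V/F = 0.8847

Raoult's law: Kᵢ = Pᵢˢᵃᵗ/P = Pᵢˢᵃᵗ/393.2.
  K_1 = 1144.6/393.2 = 2.910987, K_2 = 550.5/393.2 = 1.400051, K_3 = 268.6/393.2 = 0.683113, K_4 = 161.6/393.2 = 0.410987
Rachford–Rice: g(V/F) = Σ zᵢ(Kᵢ−1)/(1+V/F(Kᵢ−1)) = 0.
g(0) = ΣzᵢKᵢ − 1 = 0.6233 and g(1) = 1 − Σzᵢ/Kᵢ = -0.0740, so a root lies in (0, 1).
Newton–Raphson from V/F = 0.53:
  V/F = 0.5300: g = 0.19212, g' = -0.5441 → V/F = 0.8831
  V/F = 0.8831: g = 0.00099, g' = -0.5930 → V/F = 0.8847
Converged at V/F = 0.8847.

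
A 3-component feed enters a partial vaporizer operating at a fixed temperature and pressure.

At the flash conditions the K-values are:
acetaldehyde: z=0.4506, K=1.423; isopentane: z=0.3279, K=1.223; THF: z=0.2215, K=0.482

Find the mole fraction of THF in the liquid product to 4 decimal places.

Material balance + equilibrium reduce to Σ zᵢ(Kᵢ−1)/(1+β(Kᵢ−1)) = 0.
Feasibility: ΣzᵢKᵢ = 1.1490, Σzᵢ/Kᵢ = 1.0443 — both > 1, two phases present.
Newton–Raphson from β = 0.59:
  β = 0.5900: g = 0.05192, g' = -0.1876 → β = 0.8667
  β = 0.8667: g = -0.00747, g' = -0.2503 → β = 0.8369
  β = 0.8369: g = -0.00015, g' = -0.2408 → β = 0.8363
Converged at β = 0.8363.
Compositions from xᵢ = zᵢ/(1+β(Kᵢ−1)), yᵢ = Kᵢxᵢ:
  acetaldehyde: x = 0.3329, y = 0.4737
  isopentane: x = 0.2764, y = 0.3380
  THF: x = 0.3908, y = 0.1884

x_THF = 0.3908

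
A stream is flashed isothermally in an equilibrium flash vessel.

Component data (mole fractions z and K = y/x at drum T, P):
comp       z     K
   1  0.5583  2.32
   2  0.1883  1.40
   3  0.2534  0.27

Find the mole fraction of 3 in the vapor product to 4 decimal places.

y_3 = 0.1564

Material balance + equilibrium reduce to Σ zᵢ(Kᵢ−1)/(1+β(Kᵢ−1)) = 0.
g(0) = ΣzᵢKᵢ − 1 = 0.6273 and g(1) = 1 − Σzᵢ/Kᵢ = -0.3137, so a root lies in (0, 1).
Newton–Raphson from β = 0.35:
  β = 0.3500: g = 0.32168, g' = -0.7219 → β = 0.7956
  β = 0.7956: g = -0.02465, g' = -1.0171 → β = 0.7713
  β = 0.7713: g = -0.00066, g' = -0.9638 → β = 0.7707
Converged at β = 0.7707.
Compositions from xᵢ = zᵢ/(1+β(Kᵢ−1)), yᵢ = Kᵢxᵢ:
  1: x = 0.2768, y = 0.6421
  2: x = 0.1439, y = 0.2015
  3: x = 0.5793, y = 0.1564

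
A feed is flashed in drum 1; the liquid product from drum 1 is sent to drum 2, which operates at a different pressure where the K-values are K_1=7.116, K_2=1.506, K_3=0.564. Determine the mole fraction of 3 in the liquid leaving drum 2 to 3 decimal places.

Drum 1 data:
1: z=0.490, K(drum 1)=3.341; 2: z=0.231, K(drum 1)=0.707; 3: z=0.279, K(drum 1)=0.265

Drum 1:
Rachford–Rice: g(ψ₁) = Σ zᵢ(Kᵢ−1)/(1+ψ₁(Kᵢ−1)) = 0.
Check two-phase: ΣzᵢKᵢ = 1.874 > 1 and Σzᵢ/Kᵢ = 1.526 > 1, so g(0) = 0.874 > 0 and g(1) = -0.526 < 0.
Newton–Raphson from ψ₁ = 0.49:
  ψ₁ = 0.490: g = 0.1347, g' = -0.978 → ψ₁ = 0.628
  ψ₁ = 0.628: g = 0.0008, g' = -0.990 → ψ₁ = 0.629
Converged at ψ₁ = 0.629.
Drum-1 compositions:
  1: x = 0.198, y = 0.662
  2: x = 0.283, y = 0.200
  3: x = 0.519, y = 0.137
Drum-2 feed = drum-1 liquid: z₂ = (0.1983, 0.2831, 0.5186).
Drum 2:
Let ψ₂ = V/F and solve Σ zᵢ(Kᵢ−1)/(1+ψ₂(Kᵢ−1)) = 0.
Check two-phase: ΣzᵢKᵢ = 2.130 > 1 and Σzᵢ/Kᵢ = 1.135 > 1, so g(0) = 1.130 > 0 and g(1) = -0.135 < 0.
Newton iteration, ψ₂⁰ = 0.5:
  ψ₂ = 0.500: g = 0.1240, g' = -0.658 → ψ₂ = 0.689
  ψ₂ = 0.689: g = 0.0158, g' = -0.514 → ψ₂ = 0.719
  ψ₂ = 0.719: g = 0.0002, g' = -0.503 → ψ₂ = 0.720
Converged at ψ₂ = 0.720.
  1: x = 0.037, y = 0.261
  2: x = 0.208, y = 0.313
  3: x = 0.756, y = 0.426

x_3 (drum 2) = 0.756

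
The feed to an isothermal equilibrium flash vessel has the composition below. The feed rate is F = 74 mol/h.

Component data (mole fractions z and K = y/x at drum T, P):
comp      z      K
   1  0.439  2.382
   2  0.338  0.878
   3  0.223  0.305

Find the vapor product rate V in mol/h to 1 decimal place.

V = 47.1 mol/h

Material balance + equilibrium reduce to Σ zᵢ(Kᵢ−1)/(1+β(Kᵢ−1)) = 0.
Check two-phase: ΣzᵢKᵢ = 1.410 > 1 and Σzᵢ/Kᵢ = 1.300 > 1, so g(0) = 0.410 > 0 and g(1) = -0.300 < 0.
Newton–Raphson from β = 0.5:
  β = 0.500: g = 0.0773, g' = -0.552 → β = 0.640
  β = 0.640: g = -0.0020, g' = -0.592 → β = 0.637
Converged at β = 0.637.
Then V = β·F = 0.6367·74 = 47.1 mol/h and L = F − V = 26.9 mol/h.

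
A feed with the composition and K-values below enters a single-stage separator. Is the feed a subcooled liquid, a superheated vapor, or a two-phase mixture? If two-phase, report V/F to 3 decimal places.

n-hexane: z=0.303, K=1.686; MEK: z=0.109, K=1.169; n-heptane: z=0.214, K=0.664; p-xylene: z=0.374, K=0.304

subcooled liquid

ΣzᵢKᵢ = 0.894; Σzᵢ/Kᵢ = 1.826.
Since ΣzᵢKᵢ < 1 the mixture is below its bubble point — single liquid phase.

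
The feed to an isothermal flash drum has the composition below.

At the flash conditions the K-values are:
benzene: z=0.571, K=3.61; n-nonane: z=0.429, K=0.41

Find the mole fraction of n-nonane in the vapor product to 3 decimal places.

Rachford–Rice: g(V/F) = Σ zᵢ(Kᵢ−1)/(1+V/F(Kᵢ−1)) = 0.
Check two-phase: ΣzᵢKᵢ = 2.237 > 1 and Σzᵢ/Kᵢ = 1.205 > 1, so g(0) = 1.237 > 0 and g(1) = -0.205 < 0.
Newton iteration, V/F⁰ = 0.35:
  V/F = 0.350: g = 0.4599, g' = -1.300 → V/F = 0.704
  V/F = 0.704: g = 0.0924, g' = -0.920 → V/F = 0.804
  V/F = 0.804: g = -0.0008, g' = -0.946 → V/F = 0.803
Converged at V/F = 0.803.
Compositions from xᵢ = zᵢ/(1+V/F(Kᵢ−1)), yᵢ = Kᵢxᵢ:
  benzene: x = 0.184, y = 0.666
  n-nonane: x = 0.816, y = 0.334

y_n-nonane = 0.334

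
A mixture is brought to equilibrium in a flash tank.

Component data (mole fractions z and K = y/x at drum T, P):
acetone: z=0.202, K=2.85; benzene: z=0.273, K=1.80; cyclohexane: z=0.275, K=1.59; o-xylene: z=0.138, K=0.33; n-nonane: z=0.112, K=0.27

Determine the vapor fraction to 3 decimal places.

Let ψ = V/F and solve Σ zᵢ(Kᵢ−1)/(1+ψ(Kᵢ−1)) = 0.
Check two-phase: ΣzᵢKᵢ = 1.580 > 1 and Σzᵢ/Kᵢ = 1.228 > 1, so g(0) = 0.580 > 0 and g(1) = -0.228 < 0.
Newton iteration, ψ⁰ = 0.5:
  ψ = 0.500: g = 0.2076, g' = -0.621 → ψ = 0.834
  ψ = 0.834: g = -0.0322, g' = -0.922 → ψ = 0.799
  ψ = 0.799: g = -0.0012, g' = -0.853 → ψ = 0.798
Converged at ψ = 0.798.

ψ = 0.798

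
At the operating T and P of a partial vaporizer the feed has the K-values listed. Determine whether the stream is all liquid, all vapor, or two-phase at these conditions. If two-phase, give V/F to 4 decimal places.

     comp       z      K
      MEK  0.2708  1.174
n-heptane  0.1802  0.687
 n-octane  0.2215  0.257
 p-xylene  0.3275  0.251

ΣzᵢKᵢ = 0.5808; Σzᵢ/Kᵢ = 2.6596.
Since ΣzᵢKᵢ < 1 the mixture is below its bubble point — single liquid phase.

all liquid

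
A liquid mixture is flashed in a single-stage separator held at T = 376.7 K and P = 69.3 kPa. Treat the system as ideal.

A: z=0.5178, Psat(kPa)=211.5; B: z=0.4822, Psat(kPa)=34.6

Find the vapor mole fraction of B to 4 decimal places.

y_B = 0.4013

Raoult's law: Kᵢ = Pᵢˢᵃᵗ/P = Pᵢˢᵃᵗ/69.3.
  K_A = 211.5/69.3 = 3.051948, K_B = 34.6/69.3 = 0.499278
Rachford–Rice: g(ψ) = Σ zᵢ(Kᵢ−1)/(1+ψ(Kᵢ−1)) = 0.
Check two-phase: ΣzᵢKᵢ = 1.8211 > 1 and Σzᵢ/Kᵢ = 1.1355 > 1, so g(0) = 0.8211 > 0 and g(1) = -0.1355 < 0.
Iterate (Newton) starting at ψ = 0.58:
  ψ = 0.5800: g = 0.14486, g' = -0.6946 → ψ = 0.7885
  ψ = 0.7885: g = 0.00685, g' = -0.6482 → ψ = 0.7991
Converged at ψ = 0.7991.
Compositions from xᵢ = zᵢ/(1+ψ(Kᵢ−1)), yᵢ = Kᵢxᵢ:
  A: x = 0.1962, y = 0.5987
  B: x = 0.8038, y = 0.4013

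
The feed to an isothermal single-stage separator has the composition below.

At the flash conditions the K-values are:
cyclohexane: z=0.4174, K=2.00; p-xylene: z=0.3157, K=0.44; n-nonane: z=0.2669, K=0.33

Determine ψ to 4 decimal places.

ψ = 0.1009

Newton–Raphson from ψ = 0.5:
  ψ = 0.5000: g = -0.23618, g' = -0.6474 → ψ = 0.1352
  ψ = 0.1352: g = -0.02021, g' = -0.5847 → ψ = 0.1006
  ψ = 0.1006: g = 0.00015, g' = -0.5935 → ψ = 0.1009
Converged at ψ = 0.1009.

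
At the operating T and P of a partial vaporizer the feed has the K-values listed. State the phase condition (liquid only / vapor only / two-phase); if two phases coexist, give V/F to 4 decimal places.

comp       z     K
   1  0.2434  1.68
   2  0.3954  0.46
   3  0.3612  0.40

ΣzᵢKᵢ = 0.7353; Σzᵢ/Kᵢ = 1.9074.
Since ΣzᵢKᵢ < 1 the mixture is below its bubble point — single liquid phase.

liquid only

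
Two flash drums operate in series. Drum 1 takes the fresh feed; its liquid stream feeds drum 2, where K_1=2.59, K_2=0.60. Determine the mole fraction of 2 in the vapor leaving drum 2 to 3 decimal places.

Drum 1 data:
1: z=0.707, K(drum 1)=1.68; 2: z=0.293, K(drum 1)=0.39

y_2 (drum 2) = 0.479

Drum 1:
Newton iteration, ψ₁⁰ = 0.5:
  ψ₁ = 0.500: g = 0.1016, g' = -0.408 → ψ₁ = 0.749
  ψ₁ = 0.749: g = -0.0107, g' = -0.513 → ψ₁ = 0.728
Converged at ψ₁ = 0.728.
Drum-1 compositions:
  1: x = 0.473, y = 0.794
  2: x = 0.527, y = 0.206
Drum-2 feed = drum-1 liquid: z₂ = (0.4729, 0.5271).
Drum 2:
Material balance + equilibrium reduce to Σ zᵢ(Kᵢ−1)/(1+ψ₂(Kᵢ−1)) = 0.
g(0) = ΣzᵢKᵢ − 1 = 0.541 and g(1) = 1 − Σzᵢ/Kᵢ = -0.061, so a root lies in (0, 1).
Binary case is linear: z₁(K₁−1)(1+ψ₂(K₂−1)) + z₂(K₂−1)(1+ψ₂(K₁−1)) = 0
⇒ ψ₂ = [z₁(K₁−1)+z₂(K₂−1)] / [−(K₁−1)(K₂−1)] = 0.5410/0.6360 = 0.851
  1: x = 0.201, y = 0.521
  2: x = 0.799, y = 0.479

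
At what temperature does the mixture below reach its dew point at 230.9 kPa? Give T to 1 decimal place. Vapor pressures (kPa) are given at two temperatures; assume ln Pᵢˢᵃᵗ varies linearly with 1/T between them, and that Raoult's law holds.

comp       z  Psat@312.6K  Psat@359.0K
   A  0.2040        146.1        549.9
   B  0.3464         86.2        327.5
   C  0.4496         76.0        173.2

T = 355.2 K

Dew-point temperature: Σzᵢ·P/Pᵢˢᵃᵗ(T) = 1. Interpolate ln Pᵢˢᵃᵗ = aᵢ + bᵢ/T.
  T = 312.6 K: ΣzᵢP/Pᵢˢᵃᵗ = 2.6162
  T = 359.0 K: ΣzᵢP/Pᵢˢᵃᵗ = 0.9293
  T = 335.8 K: ΣzᵢP/Pᵢˢᵃᵗ = 1.4928
  T = 347.4 K: ΣzᵢP/Pᵢˢᵃᵗ = 1.1666
  T = 353.2 K: ΣzᵢP/Pᵢˢᵃᵗ = 1.0388
  T = 356.1 K: ΣzᵢP/Pᵢˢᵃᵗ = 0.9820
Interpolating between 353.2 K and 356.1 K gives T ≈ 355.2 K.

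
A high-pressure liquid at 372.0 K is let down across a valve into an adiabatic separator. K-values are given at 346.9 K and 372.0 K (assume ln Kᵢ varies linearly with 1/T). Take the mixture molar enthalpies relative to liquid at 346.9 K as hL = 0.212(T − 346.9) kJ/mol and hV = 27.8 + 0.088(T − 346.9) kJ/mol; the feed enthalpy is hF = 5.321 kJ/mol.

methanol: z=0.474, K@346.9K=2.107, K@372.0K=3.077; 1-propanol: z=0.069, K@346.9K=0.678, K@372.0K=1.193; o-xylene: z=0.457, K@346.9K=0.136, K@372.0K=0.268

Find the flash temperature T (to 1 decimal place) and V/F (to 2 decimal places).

T = 349.9 K, V/F = 0.17

Adiabatic flash: solve Rachford–Rice at each trial T, then check hF = ψ·hV(T) + (1−ψ)·hL(T).
  T = 346.9 K: K = (2.107, 0.678, 0.136), RR gives ψ = 0.119, H_out = 3.322 kJ/mol
  T = 372.0 K: K = (3.077, 1.193, 0.268), RR gives ψ = 0.470, H_out = 16.934 kJ/mol
  T = 359.4 K: K = (2.561, 0.907, 0.193), RR gives ψ = 0.310, H_out = 10.792 kJ/mol
  T = 353.1 K: K = (2.325, 0.785, 0.162), RR gives ψ = 0.221, H_out = 7.301 kJ/mol
  T = 350.0 K: K = (2.214, 0.730, 0.149), RR gives ψ = 0.173, H_out = 5.397 kJ/mol
  T = 348.4 K: K = (2.159, 0.703, 0.142), RR gives ψ = 0.146, H_out = 4.350 kJ/mol
Linear interpolation between T = 348.4 (H_out = 4.350) and T = 350.0 (H_out = 5.397) on hF = 5.321 gives T ≈ 349.9 K, at which ψ = 0.17.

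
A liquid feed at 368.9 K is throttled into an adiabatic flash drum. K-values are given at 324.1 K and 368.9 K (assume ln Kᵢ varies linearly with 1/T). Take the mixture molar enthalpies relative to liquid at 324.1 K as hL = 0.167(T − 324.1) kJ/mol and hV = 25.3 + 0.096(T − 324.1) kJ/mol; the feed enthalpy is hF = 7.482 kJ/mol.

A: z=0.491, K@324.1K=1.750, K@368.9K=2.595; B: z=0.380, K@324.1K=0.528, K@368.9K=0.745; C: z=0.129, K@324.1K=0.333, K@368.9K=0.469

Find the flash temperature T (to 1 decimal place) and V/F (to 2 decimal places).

T = 325.4 K, V/F = 0.29

Adiabatic flash: solve Rachford–Rice at each trial T, then check hF = ψ·hV(T) + (1−ψ)·hL(T).
  T = 324.1 K: K = (1.750, 0.528, 0.333), RR gives ψ = 0.259, H_out = 6.553 kJ/mol
  T = 368.9 K: K = (2.595, 0.745, 0.469), RR gives ψ = 1.000, H_out = 29.601 kJ/mol
  T = 346.5 K: K = (2.158, 0.634, 0.400), RR gives ψ = 0.685, H_out = 19.986 kJ/mol
  T = 335.3 K: K = (1.950, 0.580, 0.366), RR gives ψ = 0.488, H_out = 13.819 kJ/mol
  T = 329.7 K: K = (1.849, 0.554, 0.349), RR gives ψ = 0.379, H_out = 10.378 kJ/mol
  T = 326.9 K: K = (1.799, 0.541, 0.341), RR gives ψ = 0.321, H_out = 8.523 kJ/mol
  T = 325.5 K: K = (1.775, 0.534, 0.337), RR gives ψ = 0.290, H_out = 7.554 kJ/mol
Linear interpolation between T = 324.1 (H_out = 6.553) and T = 325.5 (H_out = 7.554) on hF = 7.482 gives T ≈ 325.4 K, at which ψ = 0.29.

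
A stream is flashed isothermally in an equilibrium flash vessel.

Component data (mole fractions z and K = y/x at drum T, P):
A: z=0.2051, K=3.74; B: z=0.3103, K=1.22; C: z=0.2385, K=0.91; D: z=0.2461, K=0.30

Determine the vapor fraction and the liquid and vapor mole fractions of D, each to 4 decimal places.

ψ = 0.5194, x_D = 0.3867, y_D = 0.1160

Iterate (Newton) starting at ψ = 0.5:
  ψ = 0.5000: g = 0.01111, g' = -0.5739 → ψ = 0.5194
Converged at ψ = 0.5194.
Compositions from xᵢ = zᵢ/(1+ψ(Kᵢ−1)), yᵢ = Kᵢxᵢ:
  A: x = 0.0846, y = 0.3166
  B: x = 0.2785, y = 0.3397
  C: x = 0.2502, y = 0.2277
  D: x = 0.3867, y = 0.1160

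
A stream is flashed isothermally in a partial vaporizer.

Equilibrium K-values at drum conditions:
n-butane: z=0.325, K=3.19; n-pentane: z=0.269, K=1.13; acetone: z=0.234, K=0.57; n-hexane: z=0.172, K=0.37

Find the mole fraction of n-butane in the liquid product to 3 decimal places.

Material balance + equilibrium reduce to Σ zᵢ(Kᵢ−1)/(1+β(Kᵢ−1)) = 0.
Feasibility: ΣzᵢKᵢ = 1.538, Σzᵢ/Kᵢ = 1.215 — both > 1, two phases present.
Newton iteration, β⁰ = 0.5:
  β = 0.500: g = 0.0862, g' = -0.575 → β = 0.650
  β = 0.650: g = 0.0028, g' = -0.548 → β = 0.655
Converged at β = 0.655.
Compositions from xᵢ = zᵢ/(1+β(Kᵢ−1)), yᵢ = Kᵢxᵢ:
  n-butane: x = 0.133, y = 0.426
  n-pentane: x = 0.248, y = 0.280
  acetone: x = 0.326, y = 0.186
  n-hexane: x = 0.293, y = 0.108

x_n-butane = 0.133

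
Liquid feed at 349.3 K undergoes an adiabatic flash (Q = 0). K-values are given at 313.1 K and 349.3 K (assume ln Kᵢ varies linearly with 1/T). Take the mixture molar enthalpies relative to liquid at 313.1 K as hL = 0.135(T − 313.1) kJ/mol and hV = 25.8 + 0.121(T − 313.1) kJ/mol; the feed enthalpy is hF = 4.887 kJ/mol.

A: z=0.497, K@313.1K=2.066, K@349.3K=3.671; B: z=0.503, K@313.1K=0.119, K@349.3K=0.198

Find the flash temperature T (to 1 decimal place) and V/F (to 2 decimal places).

T = 317.8 K, V/F = 0.17

Adiabatic flash: solve Rachford–Rice at each trial T, then check hF = ψ·hV(T) + (1−ψ)·hL(T).
  T = 313.1 K: K = (2.066, 0.119), RR gives ψ = 0.092, H_out = 2.381 kJ/mol
  T = 349.3 K: K = (3.671, 0.198), RR gives ψ = 0.431, H_out = 15.798 kJ/mol
  T = 331.2 K: K = (2.798, 0.156), RR gives ψ = 0.309, H_out = 10.332 kJ/mol
  T = 322.1 K: K = (2.412, 0.137), RR gives ψ = 0.219, H_out = 6.849 kJ/mol
  T = 317.6 K: K = (2.235, 0.128), RR gives ψ = 0.162, H_out = 4.786 kJ/mol
  T = 319.9 K: K = (2.325, 0.132), RR gives ψ = 0.193, H_out = 5.876 kJ/mol
Linear interpolation between T = 317.6 (H_out = 4.786) and T = 319.9 (H_out = 5.876) on hF = 4.887 gives T ≈ 317.8 K, at which ψ = 0.17.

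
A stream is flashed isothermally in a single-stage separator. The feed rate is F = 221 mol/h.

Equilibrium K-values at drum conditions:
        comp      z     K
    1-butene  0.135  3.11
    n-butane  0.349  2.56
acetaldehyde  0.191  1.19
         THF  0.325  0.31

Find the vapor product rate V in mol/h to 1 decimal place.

V = 147.9 mol/h

Let ψ = V/F and solve Σ zᵢ(Kᵢ−1)/(1+ψ(Kᵢ−1)) = 0.
g(0) = ΣzᵢKᵢ − 1 = 0.641 and g(1) = 1 − Σzᵢ/Kᵢ = -0.389, so a root lies in (0, 1).
Iterate (Newton) starting at ψ = 0.5:
  ψ = 0.500: g = 0.1353, g' = -0.777 → ψ = 0.674
  ψ = 0.674: g = -0.0041, g' = -0.851 → ψ = 0.669
Converged at ψ = 0.669.
Then V = ψ·F = 0.6692·221 = 147.9 mol/h and L = F − V = 73.1 mol/h.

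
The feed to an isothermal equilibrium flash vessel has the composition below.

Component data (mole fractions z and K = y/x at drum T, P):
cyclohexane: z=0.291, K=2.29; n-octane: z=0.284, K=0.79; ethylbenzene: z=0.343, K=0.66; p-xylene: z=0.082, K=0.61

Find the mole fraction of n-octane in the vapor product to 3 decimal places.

y_n-octane = 0.247

Rachford–Rice: g(β) = Σ zᵢ(Kᵢ−1)/(1+β(Kᵢ−1)) = 0.
g(0) = ΣzᵢKᵢ − 1 = 0.167 and g(1) = 1 − Σzᵢ/Kᵢ = -0.141, so a root lies in (0, 1).
Newton–Raphson from β = 0.5:
  β = 0.500: g = -0.0187, g' = -0.271 → β = 0.431
  β = 0.431: g = 0.0005, g' = -0.288 → β = 0.433
Converged at β = 0.433.
Compositions from xᵢ = zᵢ/(1+β(Kᵢ−1)), yᵢ = Kᵢxᵢ:
  cyclohexane: x = 0.187, y = 0.428
  n-octane: x = 0.312, y = 0.247
  ethylbenzene: x = 0.402, y = 0.265
  p-xylene: x = 0.099, y = 0.060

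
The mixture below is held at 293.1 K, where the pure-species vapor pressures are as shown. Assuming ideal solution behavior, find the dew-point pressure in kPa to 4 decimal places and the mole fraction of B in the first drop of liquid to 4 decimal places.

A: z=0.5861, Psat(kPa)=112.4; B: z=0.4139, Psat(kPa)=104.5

At the dew point ψ → 1, so Σzᵢ/Kᵢ = 1 with Kᵢ = Pᵢˢᵃᵗ/P ⇒ 1/P = Σzᵢ/Pᵢˢᵃᵗ.
1/P = 0.5861/112.4 + 0.4139/104.5 = 0.0091752 ⇒ P = 108.9897 kPa
xᵢ = zᵢP/Pᵢˢᵃᵗ ⇒ x_B = 0.4139·108.9897/104.5 = 0.4317

Pdew = 108.9897 kPa, x_B = 0.4317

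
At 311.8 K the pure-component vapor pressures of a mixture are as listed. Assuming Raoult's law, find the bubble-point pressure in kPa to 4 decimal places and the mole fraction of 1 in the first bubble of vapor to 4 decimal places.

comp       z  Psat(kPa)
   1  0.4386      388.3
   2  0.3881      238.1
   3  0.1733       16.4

Pbub = 265.5571 kPa, y_1 = 0.6413

At the bubble point ψ → 0, so ΣzᵢKᵢ = 1 with Kᵢ = Pᵢˢᵃᵗ/P ⇒ P = ΣzᵢPᵢˢᵃᵗ.
P = 0.4386·388.3 + 0.3881·238.1 + 0.1733·16.4 = 265.5571 kPa
yᵢ = zᵢPᵢˢᵃᵗ/P ⇒ y_1 = 0.4386·388.3/265.5571 = 0.6413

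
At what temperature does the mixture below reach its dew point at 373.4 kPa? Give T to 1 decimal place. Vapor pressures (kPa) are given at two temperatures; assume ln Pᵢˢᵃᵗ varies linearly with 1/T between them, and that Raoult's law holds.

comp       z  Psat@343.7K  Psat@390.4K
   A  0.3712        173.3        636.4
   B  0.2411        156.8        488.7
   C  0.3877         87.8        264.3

Dew-point temperature: Σzᵢ·P/Pᵢˢᵃᵗ(T) = 1. Interpolate ln Pᵢˢᵃᵗ = aᵢ + bᵢ/T.
  T = 343.7 K: ΣzᵢP/Pᵢˢᵃᵗ = 3.0228
  T = 390.4 K: ΣzᵢP/Pᵢˢᵃᵗ = 0.9498
  T = 367.0 K: ΣzᵢP/Pᵢˢᵃᵗ = 1.6337
  T = 378.7 K: ΣzᵢP/Pᵢˢᵃᵗ = 1.2350
  T = 384.5 K: ΣzᵢP/Pᵢˢᵃᵗ = 1.0820
  T = 387.4 K: ΣzᵢP/Pᵢˢᵃᵗ = 1.0143
  T = 388.9 K: ΣzᵢP/Pᵢˢᵃᵗ = 0.9814
  T = 388.1 K: ΣzᵢP/Pᵢˢᵃᵗ = 0.9988
Interpolating between 387.4 K and 388.1 K gives T ≈ 388.0 K.

T = 388.0 K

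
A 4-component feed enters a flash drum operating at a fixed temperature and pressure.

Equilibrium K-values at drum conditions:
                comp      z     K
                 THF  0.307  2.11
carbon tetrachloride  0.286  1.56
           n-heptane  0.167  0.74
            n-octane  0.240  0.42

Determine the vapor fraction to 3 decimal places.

Newton iteration, ψ⁰ = 0.65:
  ψ = 0.650: g = 0.0397, g' = -0.400 → ψ = 0.749
  ψ = 0.749: g = -0.0012, g' = -0.427 → ψ = 0.746
Converged at ψ = 0.746.

ψ = 0.746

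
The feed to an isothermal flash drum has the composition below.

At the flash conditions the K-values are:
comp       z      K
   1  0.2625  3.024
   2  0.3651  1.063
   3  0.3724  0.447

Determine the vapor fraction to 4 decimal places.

ψ = 0.5036

Material balance + equilibrium reduce to Σ zᵢ(Kᵢ−1)/(1+ψ(Kᵢ−1)) = 0.
Check two-phase: ΣzᵢKᵢ = 1.3484 > 1 and Σzᵢ/Kᵢ = 1.2634 > 1, so g(0) = 0.3484 > 0 and g(1) = -0.2634 < 0.
Iterate (Newton) starting at ψ = 0.5:
  ψ = 0.5000: g = 0.00172, g' = -0.4846 → ψ = 0.5036
Converged at ψ = 0.5036.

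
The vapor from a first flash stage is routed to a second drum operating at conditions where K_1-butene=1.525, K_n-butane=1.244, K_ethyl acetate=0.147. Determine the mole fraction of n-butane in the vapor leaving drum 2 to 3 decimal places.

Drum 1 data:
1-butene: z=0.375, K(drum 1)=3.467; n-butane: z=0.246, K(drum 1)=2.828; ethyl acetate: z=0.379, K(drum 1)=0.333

Drum 1:
Rachford–Rice: g(ψ₁) = Σ zᵢ(Kᵢ−1)/(1+ψ₁(Kᵢ−1)) = 0.
Check two-phase: ΣzᵢKᵢ = 2.122 > 1 and Σzᵢ/Kᵢ = 1.333 > 1, so g(0) = 1.122 > 0 and g(1) = -0.333 < 0.
Newton–Raphson from ψ₁ = 0.5:
  ψ₁ = 0.500: g = 0.2699, g' = -1.061 → ψ₁ = 0.754
  ψ₁ = 0.754: g = 0.0037, g' = -1.107 → ψ₁ = 0.758
Converged at ψ₁ = 0.758.
Drum-1 compositions:
  1-butene: x = 0.131, y = 0.453
  n-butane: x = 0.103, y = 0.292
  ethyl acetate: x = 0.766, y = 0.255
Drum-2 feed = drum-1 vapor: z₂ = (0.4532, 0.2917, 0.2551).
Drum 2:
Rachford–Rice: g(ψ₂) = Σ zᵢ(Kᵢ−1)/(1+ψ₂(Kᵢ−1)) = 0.
Feasibility: ΣzᵢKᵢ = 1.091, Σzᵢ/Kᵢ = 2.267 — both > 1, two phases present.
Newton iteration, ψ₂⁰ = 0.57:
  ψ₂ = 0.570: g = -0.1780, g' = -0.791 → ψ₂ = 0.345
  ψ₂ = 0.345: g = -0.0412, g' = -0.477 → ψ₂ = 0.258
  ψ₂ = 0.258: g = -0.0027, g' = -0.418 → ψ₂ = 0.252
Converged at ψ₂ = 0.252.
  1-butene: x = 0.400, y = 0.610
  n-butane: x = 0.275, y = 0.342
  ethyl acetate: x = 0.325, y = 0.048

y_n-butane (drum 2) = 0.342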